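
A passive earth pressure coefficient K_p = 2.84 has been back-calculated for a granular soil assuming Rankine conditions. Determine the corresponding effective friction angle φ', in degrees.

28.6°

K_p = (1+sin φ)/(1−sin φ) ⇒ sin φ = (K_p − 1)/(K_p + 1) = 0.4792.
φ = arcsin(0.4792) = 28.63°.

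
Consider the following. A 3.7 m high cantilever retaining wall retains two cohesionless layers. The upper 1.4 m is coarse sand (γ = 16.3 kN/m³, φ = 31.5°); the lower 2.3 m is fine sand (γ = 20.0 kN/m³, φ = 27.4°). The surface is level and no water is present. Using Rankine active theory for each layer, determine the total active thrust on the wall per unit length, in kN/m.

44.0 kN/m

K_a1 = tan²(45°−31.5°/2) = 0.3136; K_a2 = tan²(45°−27.4°/2) = 0.3697.
Layer 1: σ at base = K_a1 γ₁ h₁ = 7.157 kPa; P₁ = ½×7.157×1.4 = 5.010.
Layer 2: σ_v at top = γ₁h₁ = 22.82; σ_h top = K_a2×22.82 = 8.436; σ_h base = K_a2×(22.82+20.0×2.3) = 25.44.
P₂ = ½(8.436+25.44)×2.3 = 38.96. Total P_a = 5.010+38.96 = 43.97 kN/m.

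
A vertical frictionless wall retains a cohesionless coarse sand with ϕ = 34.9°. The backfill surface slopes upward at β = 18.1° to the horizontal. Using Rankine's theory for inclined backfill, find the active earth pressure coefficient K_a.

0.312

K_a = cos β · (cos β − √(cos²β − cos²φ)) / (cos β + √(cos²β − cos²φ)).
cos β = 0.9505, cos φ = 0.8202, √(cos²β − cos²φ) = 0.4804.
K_a = 0.9505 × (0.9505 − 0.4804)/(0.9505 + 0.4804) = 0.3122.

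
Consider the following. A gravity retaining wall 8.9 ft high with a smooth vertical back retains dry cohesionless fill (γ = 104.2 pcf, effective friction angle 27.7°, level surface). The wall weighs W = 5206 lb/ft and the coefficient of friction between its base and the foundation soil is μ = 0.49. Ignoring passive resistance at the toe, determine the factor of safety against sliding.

K_a = tan²(45° − 27.7°/2) = 0.3653.
P_a = ½K_aγH² = 0.5×0.3653×104.2×8.9² = 1508 lb/ft, acting at H/3 = 2.967 ft above the base.
FS_sliding = μW / P_a = 0.49×5206 / 1508 = 1.692.

1.69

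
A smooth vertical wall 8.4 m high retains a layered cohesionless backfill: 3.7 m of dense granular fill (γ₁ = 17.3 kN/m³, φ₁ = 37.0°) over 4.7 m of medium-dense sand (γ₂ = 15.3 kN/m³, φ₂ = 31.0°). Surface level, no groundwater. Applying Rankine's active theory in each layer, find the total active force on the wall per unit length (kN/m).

180 kN/m

K_a1 = tan²(45°−37.0°/2) = 0.2486; K_a2 = tan²(45°−31.0°/2) = 0.3201.
Layer 1: σ at base = K_a1 γ₁ h₁ = 15.91 kPa; P₁ = ½×15.91×3.7 = 29.44.
Layer 2: σ_v at top = γ₁h₁ = 64.01; σ_h top = K_a2×64.01 = 20.49; σ_h base = K_a2×(64.01+15.3×4.7) = 43.51.
P₂ = ½(20.49+43.51)×4.7 = 150.4. Total P_a = 29.44+150.4 = 179.8 kN/m.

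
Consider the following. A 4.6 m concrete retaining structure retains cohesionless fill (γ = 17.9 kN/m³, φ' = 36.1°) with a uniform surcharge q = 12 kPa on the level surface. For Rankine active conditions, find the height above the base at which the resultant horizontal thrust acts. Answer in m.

K_a = 0.2585.
Triangular part P₁ = ½K_aγH² = 48.95 at H/3 = 1.533 m; rectangular part P₂ = K_a q H = 14.27 at H/2 = 2.300 m.
ȳ = (P₁·1.533 + P₂·2.300)/(P₁+P₂) = 1.706 m.

1.71 m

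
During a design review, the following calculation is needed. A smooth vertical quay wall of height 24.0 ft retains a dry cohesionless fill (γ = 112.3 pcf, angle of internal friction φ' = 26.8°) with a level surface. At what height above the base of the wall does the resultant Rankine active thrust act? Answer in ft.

K_a = 0.3785.
The pressure distribution is triangular, so the resultant acts at H/3 above the base = 24.0/3 = 8.000 ft.

8.00 ft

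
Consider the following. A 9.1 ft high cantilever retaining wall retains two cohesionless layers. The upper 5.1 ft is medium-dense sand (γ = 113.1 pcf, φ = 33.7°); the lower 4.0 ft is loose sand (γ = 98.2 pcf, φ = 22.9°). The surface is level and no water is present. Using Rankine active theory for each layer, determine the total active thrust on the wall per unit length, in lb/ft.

1780 lb/ft

K_a1 = tan²(45°−33.7°/2) = 0.2863; K_a2 = tan²(45°−22.9°/2) = 0.4398.
Layer 1: σ at base = K_a1 γ₁ h₁ = 165.1 psf; P₁ = ½×165.1×5.1 = 421.1.
Layer 2: σ_v at top = γ₁h₁ = 576.8; σ_h top = K_a2×576.8 = 253.7; σ_h base = K_a2×(576.8+98.2×4.0) = 426.4.
P₂ = ½(253.7+426.4)×4.0 = 1360. Total P_a = 421.1+1360 = 1781 lb/ft.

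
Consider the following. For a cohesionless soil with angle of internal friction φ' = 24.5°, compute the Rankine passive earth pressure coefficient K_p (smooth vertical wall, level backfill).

K_p = (1 + sin φ)/(1 − sin φ) = tan²(45° + 24.5°/2) = 2.417.

2.42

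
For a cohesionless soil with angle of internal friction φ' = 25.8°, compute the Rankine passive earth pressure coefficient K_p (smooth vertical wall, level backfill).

2.54

K_p = (1 + sin φ)/(1 − sin φ) = tan²(45° + 25.8°/2) = 2.541.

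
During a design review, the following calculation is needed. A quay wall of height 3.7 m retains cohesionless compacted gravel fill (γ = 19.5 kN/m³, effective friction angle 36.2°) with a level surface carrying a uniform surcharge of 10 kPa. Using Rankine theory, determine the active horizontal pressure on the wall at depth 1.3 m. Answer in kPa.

K_a = (1 − sin φ)/(1 + sin φ) = 0.2574.
σ_v = γz + q = 19.5 × 1.3 + 10 = 35.35 kPa.
σ_h = K_a σ_v = 0.2574 × 35.35 = 9.098 kPa.

9.10 kPa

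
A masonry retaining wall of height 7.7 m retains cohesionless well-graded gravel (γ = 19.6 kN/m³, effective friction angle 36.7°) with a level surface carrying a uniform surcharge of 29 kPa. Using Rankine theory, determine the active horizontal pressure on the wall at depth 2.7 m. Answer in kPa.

K_a = (1 − sin φ)/(1 + sin φ) = 0.2519.
σ_v = γz + q = 19.6 × 2.7 + 29 = 81.92 kPa.
σ_h = K_a σ_v = 0.2519 × 81.92 = 20.63 kPa.

20.6 kPa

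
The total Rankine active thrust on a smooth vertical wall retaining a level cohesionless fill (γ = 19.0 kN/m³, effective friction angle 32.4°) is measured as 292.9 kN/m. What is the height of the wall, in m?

K_a = 0.3022. P_a = ½ K_a γ H² ⇒ H = √(2P_a/(K_a γ)).
H = √(2×292.9/(0.3022×19.0)) = 10.10 m.

10.1 m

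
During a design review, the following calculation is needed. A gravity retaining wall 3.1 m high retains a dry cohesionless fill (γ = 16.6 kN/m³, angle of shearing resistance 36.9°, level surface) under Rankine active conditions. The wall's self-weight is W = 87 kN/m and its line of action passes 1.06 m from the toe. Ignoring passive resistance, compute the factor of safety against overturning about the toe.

4.48

K_a = tan²(45° − 36.9°/2) = 0.2497.
P_a = ½K_aγH² = 0.5×0.2497×16.6×3.1² = 19.91 kN/m, acting at H/3 = 1.033 m above the base.
Overturning moment M_o = P_a × H/3 = 19.91 × 1.033 = 20.58.
Resisting moment M_r = W × 1.06 = 87 × 1.06 = 92.22.
FS_overturning = M_r/M_o = 92.22/20.58 = 4.481.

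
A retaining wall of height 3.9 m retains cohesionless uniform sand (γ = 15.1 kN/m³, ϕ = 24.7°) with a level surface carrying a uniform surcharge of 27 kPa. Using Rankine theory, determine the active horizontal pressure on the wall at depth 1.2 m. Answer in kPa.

K_a = (1 − sin φ)/(1 + sin φ) = 0.4106.
σ_v = γz + q = 15.1 × 1.2 + 27 = 45.12 kPa.
σ_h = K_a σ_v = 0.4106 × 45.12 = 18.52 kPa.

18.5 kPa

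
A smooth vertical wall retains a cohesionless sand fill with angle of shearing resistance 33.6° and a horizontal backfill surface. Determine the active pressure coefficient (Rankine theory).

0.288

K_a = tan²(45° − φ/2) = tan²(28.20°) = 0.2875.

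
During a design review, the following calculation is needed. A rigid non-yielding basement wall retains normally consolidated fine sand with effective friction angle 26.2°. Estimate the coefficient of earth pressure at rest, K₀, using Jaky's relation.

0.558

K₀ = 1 − sin φ' = 1 − sin 26.2° = 0.5585.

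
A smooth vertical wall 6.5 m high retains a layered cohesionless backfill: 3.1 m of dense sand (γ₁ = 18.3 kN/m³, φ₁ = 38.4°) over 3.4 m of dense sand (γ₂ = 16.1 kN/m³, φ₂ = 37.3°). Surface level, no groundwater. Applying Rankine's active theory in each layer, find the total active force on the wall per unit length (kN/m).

90.7 kN/m

K_a1 = tan²(45°−38.4°/2) = 0.2337; K_a2 = tan²(45°−37.3°/2) = 0.2453.
Layer 1: σ at base = K_a1 γ₁ h₁ = 13.26 kPa; P₁ = ½×13.26×3.1 = 20.55.
Layer 2: σ_v at top = γ₁h₁ = 56.73; σ_h top = K_a2×56.73 = 13.92; σ_h base = K_a2×(56.73+16.1×3.4) = 27.35.
P₂ = ½(13.92+27.35)×3.4 = 70.15. Total P_a = 20.55+70.15 = 90.70 kN/m.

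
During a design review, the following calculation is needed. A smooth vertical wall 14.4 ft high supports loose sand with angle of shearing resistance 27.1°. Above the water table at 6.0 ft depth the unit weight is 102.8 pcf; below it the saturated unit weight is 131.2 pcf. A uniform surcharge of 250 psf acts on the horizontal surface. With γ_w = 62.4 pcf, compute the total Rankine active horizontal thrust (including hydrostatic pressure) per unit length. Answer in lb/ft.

7090 lb/ft

K_a = tan²(45° − φ/2) = 0.3741.
γ' = 131.2 − 62.4 = 68.80 pcf. h₂ = H − d_w = 8.4 ft.
σ'_h: at surface K_a·q = 93.51; at WT K_a(q+γd_w) = 324.2; at base K_a(q+γd_w+γ'h₂) = 540.4 psf.
P₁ = ½(93.51+324.2)×6.0 = 1253; P₂ = ½(324.2+540.4)×8.4 = 3631; P_w = ½γ_w h₂² = 2201.
Total = 1253+3631+2201 = 7086 lb/ft.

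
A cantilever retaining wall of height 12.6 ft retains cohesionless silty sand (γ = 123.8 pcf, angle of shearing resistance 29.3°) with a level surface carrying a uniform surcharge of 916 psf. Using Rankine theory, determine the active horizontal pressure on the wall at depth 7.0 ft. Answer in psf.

611 psf

K_a = (1 − sin φ)/(1 + sin φ) = 0.3428.
σ_v = γz + q = 123.8 × 7.0 + 916 = 1783 psf.
σ_h = K_a σ_v = 0.3428 × 1783 = 611.1 psf.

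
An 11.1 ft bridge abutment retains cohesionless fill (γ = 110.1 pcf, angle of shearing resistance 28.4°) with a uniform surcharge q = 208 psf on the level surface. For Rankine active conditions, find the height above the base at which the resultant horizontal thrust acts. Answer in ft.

4.17 ft

K_a = 0.3554.
Triangular part P₁ = ½K_aγH² = 2410 at H/3 = 3.700 ft; rectangular part P₂ = K_a q H = 820.5 at H/2 = 5.550 ft.
ȳ = (P₁·3.700 + P₂·5.550)/(P₁+P₂) = 4.170 ft.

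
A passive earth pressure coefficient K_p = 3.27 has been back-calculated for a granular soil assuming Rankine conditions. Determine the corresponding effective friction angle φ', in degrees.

K_p = (1+sin φ)/(1−sin φ) ⇒ sin φ = (K_p − 1)/(K_p + 1) = 0.5316.
φ = arcsin(0.5316) = 32.11°.

32.1°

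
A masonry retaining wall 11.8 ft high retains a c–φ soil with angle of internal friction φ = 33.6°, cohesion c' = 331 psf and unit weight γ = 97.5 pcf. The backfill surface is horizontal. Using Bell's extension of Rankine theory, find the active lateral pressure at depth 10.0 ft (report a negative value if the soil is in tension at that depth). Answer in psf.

K_a = (1 − sin φ)/(1 + sin φ) = 0.2875.
σ_a = K_a γ z − 2c√K_a = 0.2875×97.5×10.0 − 2×331×0.5362 = -74.64 psf.

-74.6 psf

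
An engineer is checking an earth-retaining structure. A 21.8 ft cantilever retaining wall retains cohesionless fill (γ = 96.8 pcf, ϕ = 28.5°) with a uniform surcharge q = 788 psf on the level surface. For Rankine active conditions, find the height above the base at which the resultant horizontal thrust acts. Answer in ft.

8.82 ft

K_a = 0.3540.
Triangular part P₁ = ½K_aγH² = 8141 at H/3 = 7.267 ft; rectangular part P₂ = K_a q H = 6080 at H/2 = 10.90 ft.
ȳ = (P₁·7.267 + P₂·10.90)/(P₁+P₂) = 8.820 ft.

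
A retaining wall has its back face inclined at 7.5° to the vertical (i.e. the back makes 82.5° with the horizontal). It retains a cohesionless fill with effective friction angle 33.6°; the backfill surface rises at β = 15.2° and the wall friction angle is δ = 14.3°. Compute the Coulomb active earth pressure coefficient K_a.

0.390

K_a = sin²(α+φ) / [sin²α · sin(α−δ) · (1 + √{sin(φ+δ)sin(φ−β) / (sin(α−δ)sin(α+β))})²].
With α = 82.5°, φ = 33.6°, δ = 14.3°, β = 15.2°: K_a = 0.3904.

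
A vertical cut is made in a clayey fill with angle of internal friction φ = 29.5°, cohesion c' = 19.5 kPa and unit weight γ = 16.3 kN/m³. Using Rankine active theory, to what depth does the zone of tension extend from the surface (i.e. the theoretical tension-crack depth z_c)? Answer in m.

K_a = tan²(45° − 29.5°/2) = 0.3401; √K_a = 0.5832.
The active pressure is zero where K_a γ z = 2c√K_a, so z_c = 2c/(γ√K_a) = 2×19.5/(16.3×0.5832) = 4.103 m.

4.10 m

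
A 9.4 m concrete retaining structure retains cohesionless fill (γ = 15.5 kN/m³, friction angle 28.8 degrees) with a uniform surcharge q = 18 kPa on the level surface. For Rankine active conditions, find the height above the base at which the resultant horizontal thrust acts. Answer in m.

K_a = 0.3498.
Triangular part P₁ = ½K_aγH² = 239.5 at H/3 = 3.133 m; rectangular part P₂ = K_a q H = 59.18 at H/2 = 4.700 m.
ȳ = (P₁·3.133 + P₂·4.700)/(P₁+P₂) = 3.444 m.

3.44 m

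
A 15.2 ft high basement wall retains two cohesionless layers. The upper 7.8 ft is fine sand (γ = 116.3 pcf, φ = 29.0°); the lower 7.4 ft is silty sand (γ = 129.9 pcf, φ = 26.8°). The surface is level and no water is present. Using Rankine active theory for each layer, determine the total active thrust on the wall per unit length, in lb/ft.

K_a1 = tan²(45°−29.0°/2) = 0.3470; K_a2 = tan²(45°−26.8°/2) = 0.3785.
Layer 1: σ at base = K_a1 γ₁ h₁ = 314.8 psf; P₁ = ½×314.8×7.8 = 1228.
Layer 2: σ_v at top = γ₁h₁ = 907.1; σ_h top = K_a2×907.1 = 343.3; σ_h base = K_a2×(907.1+129.9×7.4) = 707.1.
P₂ = ½(343.3+707.1)×7.4 = 3887. Total P_a = 1228+3887 = 5114 lb/ft.

5110 lb/ft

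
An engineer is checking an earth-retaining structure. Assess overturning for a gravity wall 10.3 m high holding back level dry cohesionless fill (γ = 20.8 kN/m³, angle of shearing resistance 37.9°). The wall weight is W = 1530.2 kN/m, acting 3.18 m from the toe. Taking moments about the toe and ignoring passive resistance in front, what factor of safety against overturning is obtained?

K_a = tan²(45° − 37.9°/2) = 0.2389.
P_a = ½K_aγH² = 0.5×0.2389×20.8×10.3² = 263.6 kN/m, acting at H/3 = 3.433 m above the base.
Overturning moment M_o = P_a × H/3 = 263.6 × 3.433 = 905.1.
Resisting moment M_r = W × 3.18 = 1530.2 × 3.18 = 4866.
FS_overturning = M_r/M_o = 4866/905.1 = 5.376.

5.38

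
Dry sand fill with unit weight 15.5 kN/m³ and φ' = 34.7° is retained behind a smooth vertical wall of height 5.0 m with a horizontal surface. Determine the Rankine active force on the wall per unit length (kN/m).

53.2 kN/m

K_a = tan²(45° − φ/2) = 0.2745.
P_a = ½ K_a γ H² = 0.5 × 0.2745 × 15.5 × 5.0² = 53.18 kN/m.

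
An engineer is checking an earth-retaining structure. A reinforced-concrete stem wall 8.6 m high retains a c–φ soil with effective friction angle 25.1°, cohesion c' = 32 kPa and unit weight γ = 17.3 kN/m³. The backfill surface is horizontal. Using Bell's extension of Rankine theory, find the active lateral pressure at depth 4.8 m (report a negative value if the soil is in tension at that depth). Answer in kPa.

-7.12 kPa

K_a = (1 − sin φ)/(1 + sin φ) = 0.4043.
σ_a = K_a γ z − 2c√K_a = 0.4043×17.3×4.8 − 2×32×0.6358 = -7.121 kPa.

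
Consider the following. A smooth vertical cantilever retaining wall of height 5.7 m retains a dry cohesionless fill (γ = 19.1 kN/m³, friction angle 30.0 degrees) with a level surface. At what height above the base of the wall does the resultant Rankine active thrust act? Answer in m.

K_a = 0.3333.
The pressure distribution is triangular, so the resultant acts at H/3 above the base = 5.7/3 = 1.900 m.

1.90 m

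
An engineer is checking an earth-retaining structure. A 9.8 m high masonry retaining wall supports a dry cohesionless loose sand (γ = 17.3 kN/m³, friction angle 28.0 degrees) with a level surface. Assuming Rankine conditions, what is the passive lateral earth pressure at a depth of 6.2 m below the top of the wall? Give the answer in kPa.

297 kPa

K_p = (1 + sin φ)/(1 − sin φ) = 2.770.
σ_h = K_p γ z = 2.770 × 17.3 × 6.2 = 297.1 kPa.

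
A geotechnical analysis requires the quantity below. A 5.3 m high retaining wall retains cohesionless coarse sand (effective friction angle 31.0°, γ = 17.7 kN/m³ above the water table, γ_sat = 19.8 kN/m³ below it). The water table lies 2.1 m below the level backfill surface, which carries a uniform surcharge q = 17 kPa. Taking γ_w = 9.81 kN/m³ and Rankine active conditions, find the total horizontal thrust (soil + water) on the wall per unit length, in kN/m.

K_a = tan²(45° − φ/2) = 0.3201.
γ' = 19.8 − 9.81 = 9.990 kN/m³. h₂ = H − d_w = 3.2 m.
σ'_h: at surface K_a·q = 5.442; at WT K_a(q+γd_w) = 17.34; at base K_a(q+γd_w+γ'h₂) = 27.57 kPa.
P₁ = ½(5.442+17.34)×2.1 = 23.92; P₂ = ½(17.34+27.57)×3.2 = 71.86; P_w = ½γ_w h₂² = 50.23.
Total = 23.92+71.86+50.23 = 146.0 kN/m.

146 kN/m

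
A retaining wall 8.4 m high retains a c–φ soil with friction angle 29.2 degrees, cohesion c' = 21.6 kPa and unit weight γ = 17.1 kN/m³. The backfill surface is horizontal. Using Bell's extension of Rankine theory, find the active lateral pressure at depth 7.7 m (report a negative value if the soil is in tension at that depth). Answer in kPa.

K_a = (1 − sin φ)/(1 + sin φ) = 0.3442.
σ_a = K_a γ z − 2c√K_a = 0.3442×17.1×7.7 − 2×21.6×0.5867 = 19.98 kPa.

20.0 kPa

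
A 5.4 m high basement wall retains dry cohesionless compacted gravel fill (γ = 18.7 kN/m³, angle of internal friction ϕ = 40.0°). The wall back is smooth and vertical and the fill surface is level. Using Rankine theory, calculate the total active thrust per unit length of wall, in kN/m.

59.3 kN/m

K_a = tan²(45° − φ/2) = 0.2174.
P_a = ½ K_a γ H² = 0.5 × 0.2174 × 18.7 × 5.4² = 59.28 kN/m.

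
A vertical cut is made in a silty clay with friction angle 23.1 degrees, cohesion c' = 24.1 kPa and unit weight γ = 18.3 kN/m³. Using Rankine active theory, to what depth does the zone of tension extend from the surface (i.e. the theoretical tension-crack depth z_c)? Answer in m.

3.99 m

K_a = tan²(45° − 23.1°/2) = 0.4364; √K_a = 0.6606.
The active pressure is zero where K_a γ z = 2c√K_a, so z_c = 2c/(γ√K_a) = 2×24.1/(18.3×0.6606) = 3.987 m.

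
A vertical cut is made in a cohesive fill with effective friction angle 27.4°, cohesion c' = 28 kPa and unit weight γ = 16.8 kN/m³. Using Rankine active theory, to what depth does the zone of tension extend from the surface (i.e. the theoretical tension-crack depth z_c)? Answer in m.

5.48 m

K_a = tan²(45° − 27.4°/2) = 0.3697; √K_a = 0.6080.
The active pressure is zero where K_a γ z = 2c√K_a, so z_c = 2c/(γ√K_a) = 2×28/(16.8×0.6080) = 5.482 m.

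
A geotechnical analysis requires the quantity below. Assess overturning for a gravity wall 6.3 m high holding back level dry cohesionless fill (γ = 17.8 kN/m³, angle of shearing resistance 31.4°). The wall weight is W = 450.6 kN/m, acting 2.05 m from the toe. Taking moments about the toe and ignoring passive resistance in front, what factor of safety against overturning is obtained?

K_a = tan²(45° − 31.4°/2) = 0.3149.
P_a = ½K_aγH² = 0.5×0.3149×17.8×6.3² = 111.2 kN/m, acting at H/3 = 2.100 m above the base.
Overturning moment M_o = P_a × H/3 = 111.2 × 2.100 = 233.6.
Resisting moment M_r = W × 2.05 = 450.6 × 2.05 = 923.7.
FS_overturning = M_r/M_o = 923.7/233.6 = 3.954.

3.95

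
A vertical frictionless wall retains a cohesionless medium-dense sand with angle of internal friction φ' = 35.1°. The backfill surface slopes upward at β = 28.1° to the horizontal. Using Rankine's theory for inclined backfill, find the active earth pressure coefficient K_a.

K_a = cos β · (cos β − √(cos²β − cos²φ)) / (cos β + √(cos²β − cos²φ)).
cos β = 0.8821, cos φ = 0.8181, √(cos²β − cos²φ) = 0.3298.
K_a = 0.8821 × (0.8821 − 0.3298)/(0.8821 + 0.3298) = 0.4020.

0.402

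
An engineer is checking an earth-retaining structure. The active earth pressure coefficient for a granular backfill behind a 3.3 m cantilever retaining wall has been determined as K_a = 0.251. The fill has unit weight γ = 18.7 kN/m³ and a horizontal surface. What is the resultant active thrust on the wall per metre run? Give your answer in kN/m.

P = ½ K_a γ H² = 0.5 × 0.251 × 18.7 × 3.3² = 25.56 kN/m.

25.6 kN/m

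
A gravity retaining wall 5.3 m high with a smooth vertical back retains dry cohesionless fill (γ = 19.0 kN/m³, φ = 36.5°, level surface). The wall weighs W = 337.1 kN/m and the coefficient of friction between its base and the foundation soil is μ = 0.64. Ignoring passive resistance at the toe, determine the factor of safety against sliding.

3.18

K_a = tan²(45° − 36.5°/2) = 0.2541.
P_a = ½K_aγH² = 0.5×0.2541×19.0×5.3² = 67.80 kN/m, acting at H/3 = 1.767 m above the base.
FS_sliding = μW / P_a = 0.64×337.1 / 67.80 = 3.182.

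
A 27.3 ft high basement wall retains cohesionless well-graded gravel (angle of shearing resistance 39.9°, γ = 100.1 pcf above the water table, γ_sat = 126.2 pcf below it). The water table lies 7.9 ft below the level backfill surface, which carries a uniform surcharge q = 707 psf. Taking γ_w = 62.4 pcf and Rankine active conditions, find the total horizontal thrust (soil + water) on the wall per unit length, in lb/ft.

22600 lb/ft

K_a = tan²(45° − φ/2) = 0.2184.
γ' = 126.2 − 62.4 = 63.80 pcf. h₂ = H − d_w = 19.4 ft.
σ'_h: at surface K_a·q = 154.4; at WT K_a(q+γd_w) = 327.2; at base K_a(q+γd_w+γ'h₂) = 597.5 psf.
P₁ = ½(154.4+327.2)×7.9 = 1902; P₂ = ½(327.2+597.5)×19.4 = 8970; P_w = ½γ_w h₂² = 11740.
Total = 1902+8970+11740 = 22610 lb/ft.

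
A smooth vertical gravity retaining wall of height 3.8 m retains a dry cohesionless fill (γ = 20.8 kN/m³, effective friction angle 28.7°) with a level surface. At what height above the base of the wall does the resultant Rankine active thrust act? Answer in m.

1.27 m

K_a = 0.3511.
The pressure distribution is triangular, so the resultant acts at H/3 above the base = 3.8/3 = 1.267 m.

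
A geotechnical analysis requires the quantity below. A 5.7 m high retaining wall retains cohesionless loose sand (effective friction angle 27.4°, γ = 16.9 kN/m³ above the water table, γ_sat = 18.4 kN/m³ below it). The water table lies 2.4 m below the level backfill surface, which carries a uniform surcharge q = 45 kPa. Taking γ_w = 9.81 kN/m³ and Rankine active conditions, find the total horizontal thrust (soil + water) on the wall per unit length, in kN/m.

K_a = tan²(45° − φ/2) = 0.3697.
γ' = 18.4 − 9.81 = 8.590 kN/m³. h₂ = H − d_w = 3.3 m.
σ'_h: at surface K_a·q = 16.64; at WT K_a(q+γd_w) = 31.63; at base K_a(q+γd_w+γ'h₂) = 42.11 kPa.
P₁ = ½(16.64+31.63)×2.4 = 57.92; P₂ = ½(31.63+42.11)×3.3 = 121.7; P_w = ½γ_w h₂² = 53.42.
Total = 57.92+121.7+53.42 = 233.0 kN/m.

233 kN/m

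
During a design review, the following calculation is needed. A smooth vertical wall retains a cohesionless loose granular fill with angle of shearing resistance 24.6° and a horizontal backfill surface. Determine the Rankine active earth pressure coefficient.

K_a = tan²(45° − φ/2) = tan²(32.70°) = 0.4121.

0.412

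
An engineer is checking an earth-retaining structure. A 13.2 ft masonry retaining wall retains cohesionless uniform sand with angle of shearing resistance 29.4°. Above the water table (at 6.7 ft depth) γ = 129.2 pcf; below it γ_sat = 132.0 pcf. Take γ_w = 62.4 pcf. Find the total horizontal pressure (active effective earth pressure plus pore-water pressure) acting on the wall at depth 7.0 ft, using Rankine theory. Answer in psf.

K_a = (1 − sin φ)/(1 + sin φ) = 0.3415.
γ' = 132.0 − 62.4 = 69.60 pcf.
Effective vertical stress at 7.0 ft: σ'_v = 129.2×6.7 + 69.60×0.300 = 886.5 psf.
σ'_h = K_a σ'_v = 0.3415 × 886.5 = 302.7 psf; u = γ_w × 0.300 = 18.72 psf.
Total σ_h = 302.7 + 18.72 = 321.4 psf.

321 psf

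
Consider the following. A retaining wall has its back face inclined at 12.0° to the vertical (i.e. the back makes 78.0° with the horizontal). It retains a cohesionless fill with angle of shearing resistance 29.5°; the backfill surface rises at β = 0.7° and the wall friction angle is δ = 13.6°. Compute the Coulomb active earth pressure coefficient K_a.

K_a = sin²(α+φ) / [sin²α · sin(α−δ) · (1 + √{sin(φ+δ)sin(φ−β) / (sin(α−δ)sin(α+β))})²].
With α = 78.0°, φ = 29.5°, δ = 13.6°, β = 0.7°: K_a = 0.4066.

0.407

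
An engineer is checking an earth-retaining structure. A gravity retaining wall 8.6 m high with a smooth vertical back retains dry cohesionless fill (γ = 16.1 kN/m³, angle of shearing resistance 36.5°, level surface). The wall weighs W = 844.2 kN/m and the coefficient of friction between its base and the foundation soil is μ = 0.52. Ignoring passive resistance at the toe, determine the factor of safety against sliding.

K_a = tan²(45° − 36.5°/2) = 0.2541.
P_a = ½K_aγH² = 0.5×0.2541×16.1×8.6² = 151.3 kN/m, acting at H/3 = 2.867 m above the base.
FS_sliding = μW / P_a = 0.52×844.2 / 151.3 = 2.902.

2.90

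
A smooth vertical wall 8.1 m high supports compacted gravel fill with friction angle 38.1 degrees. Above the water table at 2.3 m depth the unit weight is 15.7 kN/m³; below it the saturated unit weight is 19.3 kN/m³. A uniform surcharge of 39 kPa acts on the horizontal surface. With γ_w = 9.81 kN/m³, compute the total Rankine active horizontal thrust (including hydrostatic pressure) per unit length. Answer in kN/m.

K_a = tan²(45° − φ/2) = 0.2368.
γ' = 19.3 − 9.81 = 9.490 kN/m³. h₂ = H − d_w = 5.8 m.
σ'_h: at surface K_a·q = 9.236; at WT K_a(q+γd_w) = 17.79; at base K_a(q+γd_w+γ'h₂) = 30.82 kPa.
P₁ = ½(9.236+17.79)×2.3 = 31.08; P₂ = ½(17.79+30.82)×5.8 = 141.0; P_w = ½γ_w h₂² = 165.0.
Total = 31.08+141.0+165.0 = 337.1 kN/m.

337 kN/m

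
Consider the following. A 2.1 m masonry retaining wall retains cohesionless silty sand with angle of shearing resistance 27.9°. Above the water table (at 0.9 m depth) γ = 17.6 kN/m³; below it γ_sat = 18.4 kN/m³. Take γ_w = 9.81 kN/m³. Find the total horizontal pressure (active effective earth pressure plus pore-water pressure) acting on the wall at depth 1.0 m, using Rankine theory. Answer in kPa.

7.03 kPa

K_a = (1 − sin φ)/(1 + sin φ) = 0.3625.
γ' = 18.4 − 9.81 = 8.590 kN/m³.
Effective vertical stress at 1.0 m: σ'_v = 17.6×0.9 + 8.590×0.100 = 16.70 kPa.
σ'_h = K_a σ'_v = 0.3625 × 16.70 = 6.053 kPa; u = γ_w × 0.100 = 0.9810 kPa.
Total σ_h = 6.053 + 0.9810 = 7.034 kPa.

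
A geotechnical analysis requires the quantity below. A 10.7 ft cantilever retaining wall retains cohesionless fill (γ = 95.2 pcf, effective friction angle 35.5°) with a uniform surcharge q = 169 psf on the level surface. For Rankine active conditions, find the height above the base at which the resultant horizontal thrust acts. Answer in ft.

4.01 ft

K_a = 0.2653.
Triangular part P₁ = ½K_aγH² = 1446 at H/3 = 3.567 ft; rectangular part P₂ = K_a q H = 479.7 at H/2 = 5.350 ft.
ȳ = (P₁·3.567 + P₂·5.350)/(P₁+P₂) = 4.011 ft.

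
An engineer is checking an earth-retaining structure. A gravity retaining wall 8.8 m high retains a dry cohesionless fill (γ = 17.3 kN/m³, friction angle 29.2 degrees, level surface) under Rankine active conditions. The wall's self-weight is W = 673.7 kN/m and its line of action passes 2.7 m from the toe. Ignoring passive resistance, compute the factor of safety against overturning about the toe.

K_a = tan²(45° − 29.2°/2) = 0.3442.
P_a = ½K_aγH² = 0.5×0.3442×17.3×8.8² = 230.6 kN/m, acting at H/3 = 2.933 m above the base.
Overturning moment M_o = P_a × H/3 = 230.6 × 2.933 = 676.3.
Resisting moment M_r = W × 2.7 = 673.7 × 2.7 = 1819.
FS_overturning = M_r/M_o = 1819/676.3 = 2.689.

2.69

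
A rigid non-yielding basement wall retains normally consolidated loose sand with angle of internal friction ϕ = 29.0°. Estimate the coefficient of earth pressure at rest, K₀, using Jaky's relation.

K₀ = 1 − sin φ' = 1 − sin 29.0° = 0.5152.

0.515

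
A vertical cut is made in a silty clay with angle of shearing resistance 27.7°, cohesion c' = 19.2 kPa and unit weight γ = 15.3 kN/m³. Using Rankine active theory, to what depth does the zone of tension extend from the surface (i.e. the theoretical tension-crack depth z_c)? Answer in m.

4.15 m

K_a = tan²(45° − 27.7°/2) = 0.3653; √K_a = 0.6044.
The active pressure is zero where K_a γ z = 2c√K_a, so z_c = 2c/(γ√K_a) = 2×19.2/(15.3×0.6044) = 4.152 m.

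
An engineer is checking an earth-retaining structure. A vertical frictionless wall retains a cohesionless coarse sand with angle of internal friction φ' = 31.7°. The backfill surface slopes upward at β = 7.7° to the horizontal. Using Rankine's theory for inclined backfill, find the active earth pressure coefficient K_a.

0.319

K_a = cos β · (cos β − √(cos²β − cos²φ)) / (cos β + √(cos²β − cos²φ)).
cos β = 0.9910, cos φ = 0.8508, √(cos²β − cos²φ) = 0.5081.
K_a = 0.9910 × (0.9910 − 0.5081)/(0.9910 + 0.5081) = 0.3192.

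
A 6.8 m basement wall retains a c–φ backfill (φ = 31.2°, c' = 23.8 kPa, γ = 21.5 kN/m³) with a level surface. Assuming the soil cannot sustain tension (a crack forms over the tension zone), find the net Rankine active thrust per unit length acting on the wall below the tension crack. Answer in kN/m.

28.1 kN/m

K_a = 0.3175; √K_a = 0.5635.
Tension-crack depth z_c = 2c/(γ√K_a) = 2×23.8/(21.5×0.5635) = 3.929 m.
σ_a at base = K_a γ H − 2c√K_a = 0.3175×21.5×6.8 − 2×23.8×0.5635 = 19.60 kPa.
P_a = ½ × 19.60 × (H − z_c) = 0.5×19.60×2.871 = 28.13 kN/m.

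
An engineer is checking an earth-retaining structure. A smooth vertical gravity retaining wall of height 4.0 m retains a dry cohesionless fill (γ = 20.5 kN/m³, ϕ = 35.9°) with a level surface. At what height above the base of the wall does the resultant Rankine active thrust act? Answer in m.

1.33 m

K_a = 0.2607.
The pressure distribution is triangular, so the resultant acts at H/3 above the base = 4.0/3 = 1.333 m.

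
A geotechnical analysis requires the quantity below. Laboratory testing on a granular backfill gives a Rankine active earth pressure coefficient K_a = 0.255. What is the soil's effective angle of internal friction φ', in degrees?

36.4°

K_a = tan²(45° − φ/2) ⇒ 45° − φ/2 = arctan(√0.255) = 26.79°.
φ = 2(45° − 26.79°) = 36.41°.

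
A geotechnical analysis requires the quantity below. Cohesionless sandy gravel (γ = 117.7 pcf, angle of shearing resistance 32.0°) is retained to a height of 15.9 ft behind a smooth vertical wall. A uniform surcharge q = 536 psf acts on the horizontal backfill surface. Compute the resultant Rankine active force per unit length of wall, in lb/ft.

7190 lb/ft

K_a = tan²(45° − φ/2) = 0.3073.
Soil triangle: ½ K_a γ H² = 0.5×0.3073×117.7×15.9² = 4571 lb/ft.
Surcharge rectangle: K_a q H = 0.3073×536×15.9 = 2619 lb/ft.
Total = 4571 + 2619 = 7190 lb/ft.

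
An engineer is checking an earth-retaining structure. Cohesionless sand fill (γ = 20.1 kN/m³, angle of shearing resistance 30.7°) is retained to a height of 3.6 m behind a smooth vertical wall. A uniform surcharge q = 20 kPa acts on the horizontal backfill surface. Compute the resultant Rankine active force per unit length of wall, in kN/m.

65.5 kN/m

K_a = tan²(45° − φ/2) = 0.3240.
Soil triangle: ½ K_a γ H² = 0.5×0.3240×20.1×3.6² = 42.20 kN/m.
Surcharge rectangle: K_a q H = 0.3240×20×3.6 = 23.33 kN/m.
Total = 42.20 + 23.33 = 65.53 kN/m.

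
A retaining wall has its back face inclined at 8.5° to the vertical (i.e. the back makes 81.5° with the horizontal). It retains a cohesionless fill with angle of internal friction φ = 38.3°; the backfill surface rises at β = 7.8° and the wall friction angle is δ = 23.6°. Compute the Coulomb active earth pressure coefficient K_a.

K_a = sin²(α+φ) / [sin²α · sin(α−δ) · (1 + √{sin(φ+δ)sin(φ−β) / (sin(α−δ)sin(α+β))})²].
With α = 81.5°, φ = 38.3°, δ = 23.6°, β = 7.8°: K_a = 0.3047.

0.305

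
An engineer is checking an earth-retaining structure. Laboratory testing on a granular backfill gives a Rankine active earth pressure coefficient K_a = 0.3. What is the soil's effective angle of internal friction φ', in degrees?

32.6°

K_a = tan²(45° − φ/2) ⇒ 45° − φ/2 = arctan(√0.3) = 28.71°.
φ = 2(45° − 28.71°) = 32.58°.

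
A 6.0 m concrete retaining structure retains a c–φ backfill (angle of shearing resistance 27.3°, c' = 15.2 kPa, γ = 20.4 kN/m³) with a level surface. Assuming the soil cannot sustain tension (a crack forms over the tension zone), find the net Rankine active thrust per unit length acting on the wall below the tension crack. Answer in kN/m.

47.8 kN/m

K_a = 0.3711; √K_a = 0.6092.
Tension-crack depth z_c = 2c/(γ√K_a) = 2×15.2/(20.4×0.6092) = 2.446 m.
σ_a at base = K_a γ H − 2c√K_a = 0.3711×20.4×6.0 − 2×15.2×0.6092 = 26.91 kPa.
P_a = ½ × 26.91 × (H − z_c) = 0.5×26.91×3.554 = 47.81 kN/m.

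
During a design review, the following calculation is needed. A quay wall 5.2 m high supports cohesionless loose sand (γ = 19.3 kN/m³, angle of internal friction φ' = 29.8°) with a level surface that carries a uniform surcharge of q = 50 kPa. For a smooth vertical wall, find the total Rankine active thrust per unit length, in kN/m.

K_a = tan²(45° − φ/2) = 0.3360.
Soil triangle: ½ K_a γ H² = 0.5×0.3360×19.3×5.2² = 87.68 kN/m.
Surcharge rectangle: K_a q H = 0.3360×50×5.2 = 87.37 kN/m.
Total = 87.68 + 87.37 = 175.0 kN/m.

175 kN/m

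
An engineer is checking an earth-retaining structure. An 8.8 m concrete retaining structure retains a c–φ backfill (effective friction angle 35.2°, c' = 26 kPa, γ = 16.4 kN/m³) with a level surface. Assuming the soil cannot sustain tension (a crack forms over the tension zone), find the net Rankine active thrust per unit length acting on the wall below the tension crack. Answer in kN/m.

K_a = 0.2687; √K_a = 0.5184.
Tension-crack depth z_c = 2c/(γ√K_a) = 2×26/(16.4×0.5184) = 6.117 m.
σ_a at base = K_a γ H − 2c√K_a = 0.2687×16.4×8.8 − 2×26×0.5184 = 11.82 kPa.
P_a = ½ × 11.82 × (H − z_c) = 0.5×11.82×2.683 = 15.86 kN/m.

15.9 kN/m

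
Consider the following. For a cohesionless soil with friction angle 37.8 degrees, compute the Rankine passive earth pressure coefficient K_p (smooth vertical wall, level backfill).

4.17

K_p = (1 + sin φ)/(1 − sin φ) = tan²(45° + 37.8°/2) = 4.167.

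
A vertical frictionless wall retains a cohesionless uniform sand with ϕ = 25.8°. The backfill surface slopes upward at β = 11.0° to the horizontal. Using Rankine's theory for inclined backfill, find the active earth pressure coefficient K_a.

0.422

K_a = cos β · (cos β − √(cos²β − cos²φ)) / (cos β + √(cos²β − cos²φ)).
cos β = 0.9816, cos φ = 0.9003, √(cos²β − cos²φ) = 0.3912.
K_a = 0.9816 × (0.9816 − 0.3912)/(0.9816 + 0.3912) = 0.4222.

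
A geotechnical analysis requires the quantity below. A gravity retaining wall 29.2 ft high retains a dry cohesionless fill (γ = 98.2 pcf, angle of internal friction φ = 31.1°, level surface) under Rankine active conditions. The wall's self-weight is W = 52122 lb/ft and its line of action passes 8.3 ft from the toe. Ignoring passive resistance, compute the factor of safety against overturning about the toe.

K_a = tan²(45° − 31.1°/2) = 0.3188.
P_a = ½K_aγH² = 0.5×0.3188×98.2×29.2² = 13350 lb/ft, acting at H/3 = 9.733 ft above the base.
Overturning moment M_o = P_a × H/3 = 13350 × 9.733 = 129900.
Resisting moment M_r = W × 8.3 = 52122 × 8.3 = 432600.
FS_overturning = M_r/M_o = 432600/129900 = 3.330.

3.33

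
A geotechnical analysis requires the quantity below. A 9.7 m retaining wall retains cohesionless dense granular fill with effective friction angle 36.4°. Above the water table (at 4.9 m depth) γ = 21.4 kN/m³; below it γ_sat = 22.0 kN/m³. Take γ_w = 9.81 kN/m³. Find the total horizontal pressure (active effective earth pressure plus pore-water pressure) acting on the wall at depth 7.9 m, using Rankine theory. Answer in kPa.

65.5 kPa

K_a = (1 − sin φ)/(1 + sin φ) = 0.2552.
γ' = 22.0 − 9.81 = 12.19 kN/m³.
Effective vertical stress at 7.9 m: σ'_v = 21.4×4.9 + 12.19×3.00 = 141.4 kPa.
σ'_h = K_a σ'_v = 0.2552 × 141.4 = 36.09 kPa; u = γ_w × 3.00 = 29.43 kPa.
Total σ_h = 36.09 + 29.43 = 65.52 kPa.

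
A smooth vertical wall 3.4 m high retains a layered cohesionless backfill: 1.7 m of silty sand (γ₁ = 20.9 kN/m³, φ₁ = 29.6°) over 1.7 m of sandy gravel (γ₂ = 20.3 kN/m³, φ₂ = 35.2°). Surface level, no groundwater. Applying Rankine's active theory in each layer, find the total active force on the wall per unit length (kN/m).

K_a1 = tan²(45°−29.6°/2) = 0.3387; K_a2 = tan²(45°−35.2°/2) = 0.2687.
Layer 1: σ at base = K_a1 γ₁ h₁ = 12.04 kPa; P₁ = ½×12.04×1.7 = 10.23.
Layer 2: σ_v at top = γ₁h₁ = 35.53; σ_h top = K_a2×35.53 = 9.546; σ_h base = K_a2×(35.53+20.3×1.7) = 18.82.
P₂ = ½(9.546+18.82)×1.7 = 24.11. Total P_a = 10.23+24.11 = 34.34 kN/m.

34.3 kN/m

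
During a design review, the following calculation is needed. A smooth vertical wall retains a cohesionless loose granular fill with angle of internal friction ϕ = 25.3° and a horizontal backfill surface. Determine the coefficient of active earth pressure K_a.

K_a = (1 − sin φ)/(1 + sin φ) = (1 − sin 25.3°)/(1 + sin 25.3°) = 0.4012.

0.401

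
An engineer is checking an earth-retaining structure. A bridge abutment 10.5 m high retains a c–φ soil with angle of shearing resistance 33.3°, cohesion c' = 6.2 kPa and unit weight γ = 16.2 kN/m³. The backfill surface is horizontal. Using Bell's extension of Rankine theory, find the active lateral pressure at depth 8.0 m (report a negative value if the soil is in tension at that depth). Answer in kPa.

K_a = (1 − sin φ)/(1 + sin φ) = 0.2911.
σ_a = K_a γ z − 2c√K_a = 0.2911×16.2×8.0 − 2×6.2×0.5396 = 31.04 kPa.

31.0 kPa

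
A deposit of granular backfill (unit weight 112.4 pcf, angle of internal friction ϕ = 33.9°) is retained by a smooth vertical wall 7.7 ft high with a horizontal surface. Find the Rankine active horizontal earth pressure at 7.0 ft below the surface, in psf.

K_a = (1 − sin φ)/(1 + sin φ) = 0.2839.
σ_h = K_a γ z = 0.2839 × 112.4 × 7.0 = 223.4 psf.

223 psf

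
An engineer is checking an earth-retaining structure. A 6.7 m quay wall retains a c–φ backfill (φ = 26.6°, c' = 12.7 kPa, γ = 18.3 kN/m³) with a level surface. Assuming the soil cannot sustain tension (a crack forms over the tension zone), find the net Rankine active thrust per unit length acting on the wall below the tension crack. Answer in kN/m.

69.2 kN/m

K_a = 0.3814; √K_a = 0.6176.
Tension-crack depth z_c = 2c/(γ√K_a) = 2×12.7/(18.3×0.6176) = 2.247 m.
σ_a at base = K_a γ H − 2c√K_a = 0.3814×18.3×6.7 − 2×12.7×0.6176 = 31.08 kPa.
P_a = ½ × 31.08 × (H − z_c) = 0.5×31.08×4.453 = 69.20 kN/m.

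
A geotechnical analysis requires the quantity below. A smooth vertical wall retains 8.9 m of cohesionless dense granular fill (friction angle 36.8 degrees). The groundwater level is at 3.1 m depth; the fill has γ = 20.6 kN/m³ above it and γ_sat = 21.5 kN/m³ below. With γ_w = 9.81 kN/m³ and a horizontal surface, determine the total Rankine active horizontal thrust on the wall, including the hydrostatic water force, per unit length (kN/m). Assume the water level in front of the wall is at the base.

K_a = tan²(45° − φ/2) = 0.2508.
γ' = 21.5 − 9.81 = 11.69 kN/m³. Depth below WT = 5.8 m.
σ'_h at WT = K_a γ d_w = 16.01 kPa; at base = 16.01 + K_a γ' × 5.8 = 33.02 kPa.
P₁ (0–3.1 m) = ½×16.01×3.1 = 24.82. P₂ (3.1–8.9 m) = ½(16.01+33.02)×5.8 = 142.2.
P_w = ½ γ_w h₂² = 0.5×9.81×5.8² = 165.0. Total = 24.82+142.2+165.0 = 332.0 kN/m.

332 kN/m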